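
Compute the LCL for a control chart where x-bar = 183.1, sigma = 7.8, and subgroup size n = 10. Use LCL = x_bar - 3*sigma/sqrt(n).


LCL = 183.1 - 3 * 7.8 / sqrt(10)

175.7


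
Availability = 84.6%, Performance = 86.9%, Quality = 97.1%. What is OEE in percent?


Formula: OEE = Availability * Performance * Quality / 10000
A * P = 84.6% * 86.9% / 100 = 73.52%
OEE = 73.52% * 97.1% / 100 = 71.4%

71.4%


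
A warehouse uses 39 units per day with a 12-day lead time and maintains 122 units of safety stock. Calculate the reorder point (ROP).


Formula: ROP = (Daily Demand * Lead Time) + Safety Stock
Demand during lead time = 39 * 12 = 468 units
ROP = 468 + 122 = 590 units

590 units


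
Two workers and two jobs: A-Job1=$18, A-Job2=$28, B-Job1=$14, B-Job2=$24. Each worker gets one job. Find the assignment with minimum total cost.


Option 1: A->1 + B->2 = $18 + $24 = $42
Option 2: A->2 + B->1 = $28 + $14 = $42
Min cost = min($42, $42) = $42

$42


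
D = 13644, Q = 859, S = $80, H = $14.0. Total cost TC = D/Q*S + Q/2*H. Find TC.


TC = 13644/859 * 80 + 859/2 * 14.0

$7283.69


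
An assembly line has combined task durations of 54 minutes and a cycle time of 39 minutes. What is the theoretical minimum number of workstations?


Formula: N_min = ceil(Sum of Task Times / Cycle Time)
N_min = ceil(54 min / 39 min) = ceil(1.3846)
N_min = 2 stations

2


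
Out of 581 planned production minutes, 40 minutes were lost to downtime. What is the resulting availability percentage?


Formula: Availability = (Planned Time - Downtime) / Planned Time * 100
Uptime = 581 - 40 = 541 min
Availability = 541 / 581 * 100 = 93.1%

93.1%


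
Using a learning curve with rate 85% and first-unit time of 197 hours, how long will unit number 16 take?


Formula: T_n = T_1 * (learning_rate)^(log2(n)) where learning_rate = rate/100
Doublings = log2(16) = 4
T_n = 197 * 0.85^4
T_n = 197 * 0.522 = 102.8 hours

102.8 hours


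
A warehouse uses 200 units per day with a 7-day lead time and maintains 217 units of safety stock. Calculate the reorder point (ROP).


Formula: ROP = (Daily Demand * Lead Time) + Safety Stock
Demand during lead time = 200 * 7 = 1400 units
ROP = 1400 + 217 = 1617 units

1617 units


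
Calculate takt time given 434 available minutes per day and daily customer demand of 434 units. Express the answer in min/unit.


Formula: Takt Time = Available Production Time / Customer Demand
Takt = 434 min/day / 434 units/day
Takt = 1.0 min/unit

1.0 min/unit


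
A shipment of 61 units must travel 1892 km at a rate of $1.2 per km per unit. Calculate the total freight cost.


TC = dist * cost * units = 1892 * 1.2 * 61 = $138494.40

$138494.40


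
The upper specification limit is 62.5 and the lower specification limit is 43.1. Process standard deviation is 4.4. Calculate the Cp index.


Cp = (62.5 - 43.1) / (6 * 4.4)

0.73


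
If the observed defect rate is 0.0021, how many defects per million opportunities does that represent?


DPMO = defect_rate * 1000000 = 0.0021 * 1000000

2100


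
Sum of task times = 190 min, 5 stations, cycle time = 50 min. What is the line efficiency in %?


Formula: Efficiency = Sum of Task Times / (N_stations * CT) * 100
Total station capacity = 5 stations * 50 min = 250 min
Efficiency = 190 / 250 * 100 = 76.0%

76.0%


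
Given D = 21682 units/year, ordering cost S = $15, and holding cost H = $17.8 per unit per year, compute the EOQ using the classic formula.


Formula: EOQ = sqrt(2 * D * S / H)
Numerator: 2 * 21682 * 15 = 650460
2DS/H = 650460 / 17.8 = 36542.7
EOQ = sqrt(36542.7) = 191.2 units

191.2 units


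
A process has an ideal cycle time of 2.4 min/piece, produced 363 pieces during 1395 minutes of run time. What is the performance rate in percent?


Formula: Performance = (Ideal CT * Total Count) / Run Time * 100
Ideal output time = 2.4 * 363 = 871.2 min
Performance = 871.2 / 1395 * 100 = 62.5%

62.5%


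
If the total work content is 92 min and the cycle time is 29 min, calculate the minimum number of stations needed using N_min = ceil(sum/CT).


Formula: N_min = ceil(Sum of Task Times / Cycle Time)
N_min = ceil(92 min / 29 min) = ceil(3.1724)
N_min = 4 stations

4


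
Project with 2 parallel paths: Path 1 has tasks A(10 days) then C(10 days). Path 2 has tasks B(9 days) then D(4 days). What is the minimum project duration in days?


Path 1 = 10 + 10 = 20 days
Path 2 = 9 + 4 = 13 days
Duration = max(20, 13) = 20 days

20 days


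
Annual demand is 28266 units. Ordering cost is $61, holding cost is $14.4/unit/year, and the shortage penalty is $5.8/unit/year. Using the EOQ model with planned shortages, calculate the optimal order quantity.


Formula: EOQ* = sqrt(2DS/H) * sqrt((H+P)/P)
Base EOQ = sqrt(2*28266*61/14.4) = 489.36 units
Correction = sqrt((14.4+5.8)/5.8) = 1.86622
EOQ* = 489.36 * 1.86622 = 913.3 units

913.3 units


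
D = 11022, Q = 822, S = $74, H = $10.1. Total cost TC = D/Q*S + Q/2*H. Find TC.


TC = 11022/822 * 74 + 822/2 * 10.1

$5143.35


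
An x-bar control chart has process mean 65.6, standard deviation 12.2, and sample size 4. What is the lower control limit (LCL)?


LCL = 65.6 - 3 * 12.2 / sqrt(4)

47.3


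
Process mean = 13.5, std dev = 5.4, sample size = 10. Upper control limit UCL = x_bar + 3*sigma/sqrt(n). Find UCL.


UCL = 13.5 + 3 * 5.4 / sqrt(10)

18.62


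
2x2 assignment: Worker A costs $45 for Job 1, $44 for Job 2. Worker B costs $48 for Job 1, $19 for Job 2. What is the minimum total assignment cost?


Option 1: A->1 + B->2 = $45 + $19 = $64
Option 2: A->2 + B->1 = $44 + $48 = $92
Min cost = min($64, $92) = $64

$64


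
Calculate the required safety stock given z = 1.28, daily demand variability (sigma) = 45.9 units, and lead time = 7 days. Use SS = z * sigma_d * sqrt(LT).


Formula: SS = z * sigma_d * sqrt(LT)
sqrt(LT) = sqrt(7) = 2.6458
SS = 1.28 * 45.9 * 2.6458
SS = 155.4 units

155.4 units


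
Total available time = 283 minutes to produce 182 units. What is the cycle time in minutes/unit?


Formula: CT = Available Time / Number of Units
CT = 283 min / 182 units
CT = 1.55 min/unit

1.55 min/unit


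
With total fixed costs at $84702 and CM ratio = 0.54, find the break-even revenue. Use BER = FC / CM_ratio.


Formula: BER = Fixed Costs / Contribution Margin Ratio
BER = $84702 / 0.54
BER = $156855.56 (to the nearest cent)

$156855.56


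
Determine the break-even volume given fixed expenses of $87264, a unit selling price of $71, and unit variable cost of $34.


Formula: BEQ = Fixed Costs / (Price - Variable Cost)
Contribution margin = $71 - $34 = $37/unit
BEQ = ceil($87264 / $37/unit) = ceil(2358.49) = 2359 units

2359 units


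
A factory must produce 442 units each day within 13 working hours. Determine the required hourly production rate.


Formula: Production Rate = Daily Demand / Available Hours
Rate = 442 units/day / 13 hours/day
Rate = 34.0 units/hour

34.0 units/hour


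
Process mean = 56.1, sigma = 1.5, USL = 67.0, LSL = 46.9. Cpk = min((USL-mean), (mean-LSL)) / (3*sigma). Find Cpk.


Cpu = (67.0 - 56.1) / (3 * 1.5) = 2.42
Cpl = (56.1 - 46.9) / (3 * 1.5) = 2.04
Cpk = min(2.42, 2.04) = 2.04

2.04


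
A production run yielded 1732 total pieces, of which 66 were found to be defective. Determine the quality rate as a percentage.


Formula: Quality Rate = Good Pieces / Total Pieces * 100
Good pieces = 1732 - 66 = 1666
QR = 1666 / 1732 * 100 = 96.2%

96.2%


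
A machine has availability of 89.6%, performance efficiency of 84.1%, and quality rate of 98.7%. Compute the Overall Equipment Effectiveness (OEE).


Formula: OEE = Availability * Performance * Quality / 10000
A * P = 89.6% * 84.1% / 100 = 75.35%
OEE = 75.35% * 98.7% / 100 = 74.4%

74.4%


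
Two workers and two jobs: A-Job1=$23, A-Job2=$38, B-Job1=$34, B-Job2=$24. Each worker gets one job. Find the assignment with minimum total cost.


Option 1: A->1 + B->2 = $23 + $24 = $47
Option 2: A->2 + B->1 = $38 + $34 = $72
Min cost = min($47, $72) = $47

$47


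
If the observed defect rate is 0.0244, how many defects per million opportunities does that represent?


DPMO = defect_rate * 1000000 = 0.0244 * 1000000

24400


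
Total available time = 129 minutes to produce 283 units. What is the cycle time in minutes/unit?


Formula: CT = Available Time / Number of Units
CT = 129 min / 283 units
CT = 0.46 min/unit

0.46 min/unit


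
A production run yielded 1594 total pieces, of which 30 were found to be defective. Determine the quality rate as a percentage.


Formula: Quality Rate = Good Pieces / Total Pieces * 100
Good pieces = 1594 - 30 = 1564
QR = 1564 / 1594 * 100 = 98.1%

98.1%


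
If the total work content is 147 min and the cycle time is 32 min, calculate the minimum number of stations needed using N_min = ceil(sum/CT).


Formula: N_min = ceil(Sum of Task Times / Cycle Time)
N_min = ceil(147 min / 32 min) = ceil(4.5938)
N_min = 5 stations

5


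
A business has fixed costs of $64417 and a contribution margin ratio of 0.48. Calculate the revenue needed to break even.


Formula: BER = Fixed Costs / Contribution Margin Ratio
BER = $64417 / 0.48
BER = $134202.08 (to the nearest cent)

$134202.08


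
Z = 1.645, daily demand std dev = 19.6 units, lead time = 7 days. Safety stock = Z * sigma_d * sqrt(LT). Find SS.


Formula: SS = z * sigma_d * sqrt(LT)
sqrt(LT) = sqrt(7) = 2.6458
SS = 1.645 * 19.6 * 2.6458
SS = 85.3 units

85.3 units


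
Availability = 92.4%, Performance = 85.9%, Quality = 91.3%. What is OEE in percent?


Formula: OEE = Availability * Performance * Quality / 10000
A * P = 92.4% * 85.9% / 100 = 79.37%
OEE = 79.37% * 91.3% / 100 = 72.5%

72.5%


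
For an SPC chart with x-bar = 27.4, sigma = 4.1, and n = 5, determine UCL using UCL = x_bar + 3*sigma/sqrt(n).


UCL = 27.4 + 3 * 4.1 / sqrt(5)

32.9


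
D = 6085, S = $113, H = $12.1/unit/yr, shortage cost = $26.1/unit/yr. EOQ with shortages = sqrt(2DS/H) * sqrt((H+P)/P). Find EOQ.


Formula: EOQ* = sqrt(2DS/H) * sqrt((H+P)/P)
Base EOQ = sqrt(2*6085*113/12.1) = 337.13 units
Correction = sqrt((12.1+26.1)/26.1) = 1.20979
EOQ* = 337.13 * 1.20979 = 407.9 units

407.9 units


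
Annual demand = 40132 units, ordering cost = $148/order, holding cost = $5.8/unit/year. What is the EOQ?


Formula: EOQ = sqrt(2 * D * S / H)
Numerator: 2 * 40132 * 148 = 11879072
2DS/H = 11879072 / 5.8 = 2048115.9
EOQ = sqrt(2048115.9) = 1431.1 units

1431.1 units


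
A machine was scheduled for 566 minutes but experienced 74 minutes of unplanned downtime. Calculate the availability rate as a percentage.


Formula: Availability = (Planned Time - Downtime) / Planned Time * 100
Uptime = 566 - 74 = 492 min
Availability = 492 / 566 * 100 = 86.9%

86.9%


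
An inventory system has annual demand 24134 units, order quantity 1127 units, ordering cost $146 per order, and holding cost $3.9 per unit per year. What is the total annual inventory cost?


TC = 24134/1127 * 146 + 1127/2 * 3.9

$5324.15


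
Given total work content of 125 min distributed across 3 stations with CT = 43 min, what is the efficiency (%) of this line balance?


Formula: Efficiency = Sum of Task Times / (N_stations * CT) * 100
Total station capacity = 3 stations * 43 min = 129 min
Efficiency = 125 / 129 * 100 = 96.9%

96.9%


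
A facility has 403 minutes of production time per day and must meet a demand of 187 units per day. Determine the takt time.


Formula: Takt Time = Available Production Time / Customer Demand
Takt = 403 min/day / 187 units/day
Takt = 2.16 min/unit

2.16 min/unit


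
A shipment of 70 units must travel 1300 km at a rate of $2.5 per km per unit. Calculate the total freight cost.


TC = dist * cost * units = 1300 * 2.5 * 70 = $227500.00

$227500.00


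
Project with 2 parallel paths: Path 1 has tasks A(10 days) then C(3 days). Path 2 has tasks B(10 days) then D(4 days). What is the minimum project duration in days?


Path 1 = 10 + 3 = 13 days
Path 2 = 10 + 4 = 14 days
Duration = max(13, 14) = 14 days

14 days


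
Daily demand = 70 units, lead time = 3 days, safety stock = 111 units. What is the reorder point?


Formula: ROP = (Daily Demand * Lead Time) + Safety Stock
Demand during lead time = 70 * 3 = 210 units
ROP = 210 + 111 = 321 units

321 units


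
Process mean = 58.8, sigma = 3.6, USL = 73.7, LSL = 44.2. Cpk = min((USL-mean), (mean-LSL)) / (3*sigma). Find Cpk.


Cpu = (73.7 - 58.8) / (3 * 3.6) = 1.38
Cpl = (58.8 - 44.2) / (3 * 3.6) = 1.35
Cpk = min(1.38, 1.35) = 1.35

1.35


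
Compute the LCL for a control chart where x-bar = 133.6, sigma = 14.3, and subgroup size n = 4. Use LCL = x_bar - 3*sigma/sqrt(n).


LCL = 133.6 - 3 * 14.3 / sqrt(4)

112.15


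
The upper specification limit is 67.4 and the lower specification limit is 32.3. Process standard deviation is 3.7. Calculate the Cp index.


Cp = (67.4 - 32.3) / (6 * 3.7)

1.58


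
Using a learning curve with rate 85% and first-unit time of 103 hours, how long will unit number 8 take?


Formula: T_n = T_1 * (learning_rate)^(log2(n)) where learning_rate = rate/100
Doublings = log2(8) = 3
T_n = 103 * 0.85^3
T_n = 103 * 0.6141 = 63.3 hours

63.3 hours


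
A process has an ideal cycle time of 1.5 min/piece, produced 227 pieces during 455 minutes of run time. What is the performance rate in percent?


Formula: Performance = (Ideal CT * Total Count) / Run Time * 100
Ideal output time = 1.5 * 227 = 340.5 min
Performance = 340.5 / 455 * 100 = 74.8%

74.8%


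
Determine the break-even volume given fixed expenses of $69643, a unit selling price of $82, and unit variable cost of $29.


Formula: BEQ = Fixed Costs / (Price - Variable Cost)
Contribution margin = $82 - $29 = $53/unit
BEQ = ceil($69643 / $53/unit) = ceil(1314.02) = 1315 units

1315 units


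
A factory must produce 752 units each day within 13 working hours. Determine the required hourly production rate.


Formula: Production Rate = Daily Demand / Available Hours
Rate = 752 units/day / 13 hours/day
Rate = 57.8 units/hour

57.8 units/hour


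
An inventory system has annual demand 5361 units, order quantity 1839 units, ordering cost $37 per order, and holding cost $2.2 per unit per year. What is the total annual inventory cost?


TC = 5361/1839 * 37 + 1839/2 * 2.2

$2130.76


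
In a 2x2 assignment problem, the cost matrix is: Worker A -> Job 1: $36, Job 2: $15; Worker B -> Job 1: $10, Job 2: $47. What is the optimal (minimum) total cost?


Option 1: A->1 + B->2 = $36 + $47 = $83
Option 2: A->2 + B->1 = $15 + $10 = $25
Min cost = min($83, $25) = $25

$25


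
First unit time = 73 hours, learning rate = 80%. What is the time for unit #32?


Formula: T_n = T_1 * (learning_rate)^(log2(n)) where learning_rate = rate/100
Doublings = log2(32) = 5
T_n = 73 * 0.8^5
T_n = 73 * 0.3277 = 23.9 hours

23.9 hours


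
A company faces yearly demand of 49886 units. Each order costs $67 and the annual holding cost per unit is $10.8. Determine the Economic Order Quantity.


Formula: EOQ = sqrt(2 * D * S / H)
Numerator: 2 * 49886 * 67 = 6684724
2DS/H = 6684724 / 10.8 = 618955.9
EOQ = sqrt(618955.9) = 786.7 units

786.7 units


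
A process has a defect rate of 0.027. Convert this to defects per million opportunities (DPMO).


DPMO = defect_rate * 1000000 = 0.027 * 1000000

27000


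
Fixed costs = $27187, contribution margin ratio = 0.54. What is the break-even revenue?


Formula: BER = Fixed Costs / Contribution Margin Ratio
BER = $27187 / 0.54
BER = $50346.30 (to the nearest cent)

$50346.30


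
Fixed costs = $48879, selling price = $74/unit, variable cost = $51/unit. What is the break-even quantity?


Formula: BEQ = Fixed Costs / (Price - Variable Cost)
Contribution margin = $74 - $51 = $23/unit
BEQ = ceil($48879 / $23/unit) = ceil(2125.17) = 2126 units

2126 units


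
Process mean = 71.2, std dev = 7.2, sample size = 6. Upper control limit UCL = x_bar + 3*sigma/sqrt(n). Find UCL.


UCL = 71.2 + 3 * 7.2 / sqrt(6)

80.02


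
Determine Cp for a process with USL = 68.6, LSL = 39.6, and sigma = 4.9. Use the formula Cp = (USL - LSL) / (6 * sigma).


Cp = (68.6 - 39.6) / (6 * 4.9)

0.99


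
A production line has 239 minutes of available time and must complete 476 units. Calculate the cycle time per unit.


Formula: CT = Available Time / Number of Units
CT = 239 min / 476 units
CT = 0.5 min/unit

0.5 min/unit


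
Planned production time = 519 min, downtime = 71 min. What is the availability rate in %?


Formula: Availability = (Planned Time - Downtime) / Planned Time * 100
Uptime = 519 - 71 = 448 min
Availability = 448 / 519 * 100 = 86.3%

86.3%


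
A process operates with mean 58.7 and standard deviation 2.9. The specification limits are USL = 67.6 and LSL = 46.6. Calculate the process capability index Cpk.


Cpu = (67.6 - 58.7) / (3 * 2.9) = 1.02
Cpl = (58.7 - 46.6) / (3 * 2.9) = 1.39
Cpk = min(1.02, 1.39) = 1.02

1.02


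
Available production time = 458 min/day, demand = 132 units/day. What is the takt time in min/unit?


Formula: Takt Time = Available Production Time / Customer Demand
Takt = 458 min/day / 132 units/day
Takt = 3.47 min/unit

3.47 min/unit


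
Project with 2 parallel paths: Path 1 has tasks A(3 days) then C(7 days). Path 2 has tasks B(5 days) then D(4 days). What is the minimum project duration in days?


Path 1 = 3 + 7 = 10 days
Path 2 = 5 + 4 = 9 days
Duration = max(10, 9) = 10 days

10 days


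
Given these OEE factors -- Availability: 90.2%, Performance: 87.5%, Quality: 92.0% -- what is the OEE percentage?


Formula: OEE = Availability * Performance * Quality / 10000
A * P = 90.2% * 87.5% / 100 = 78.93%
OEE = 78.93% * 92.0% / 100 = 72.6%

72.6%


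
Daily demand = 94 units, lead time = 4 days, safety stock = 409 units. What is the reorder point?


Formula: ROP = (Daily Demand * Lead Time) + Safety Stock
Demand during lead time = 94 * 4 = 376 units
ROP = 376 + 409 = 785 units

785 units


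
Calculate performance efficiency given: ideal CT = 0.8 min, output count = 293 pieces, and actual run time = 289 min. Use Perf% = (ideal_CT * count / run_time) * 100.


Formula: Performance = (Ideal CT * Total Count) / Run Time * 100
Ideal output time = 0.8 * 293 = 234.4 min
Performance = 234.4 / 289 * 100 = 81.1%

81.1%


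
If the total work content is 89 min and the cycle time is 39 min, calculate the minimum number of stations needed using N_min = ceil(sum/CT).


Formula: N_min = ceil(Sum of Task Times / Cycle Time)
N_min = ceil(89 min / 39 min) = ceil(2.2821)
N_min = 3 stations

3


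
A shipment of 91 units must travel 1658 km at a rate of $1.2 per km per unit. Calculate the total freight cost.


TC = dist * cost * units = 1658 * 1.2 * 91 = $181053.60

$181053.60


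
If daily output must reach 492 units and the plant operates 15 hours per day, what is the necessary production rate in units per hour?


Formula: Production Rate = Daily Demand / Available Hours
Rate = 492 units/day / 15 hours/day
Rate = 32.8 units/hour

32.8 units/hour


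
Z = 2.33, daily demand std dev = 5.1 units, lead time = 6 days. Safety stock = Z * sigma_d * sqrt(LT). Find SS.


Formula: SS = z * sigma_d * sqrt(LT)
sqrt(LT) = sqrt(6) = 2.4495
SS = 2.33 * 5.1 * 2.4495
SS = 29.1 units

29.1 units


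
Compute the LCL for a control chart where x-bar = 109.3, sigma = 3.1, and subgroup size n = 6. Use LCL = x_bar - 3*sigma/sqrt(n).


LCL = 109.3 - 3 * 3.1 / sqrt(6)

105.5


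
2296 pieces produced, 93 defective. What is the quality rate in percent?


Formula: Quality Rate = Good Pieces / Total Pieces * 100
Good pieces = 2296 - 93 = 2203
QR = 2203 / 2296 * 100 = 95.9%

95.9%


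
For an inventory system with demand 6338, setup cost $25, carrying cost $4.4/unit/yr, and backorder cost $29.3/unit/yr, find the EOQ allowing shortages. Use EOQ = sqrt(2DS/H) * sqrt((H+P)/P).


Formula: EOQ* = sqrt(2DS/H) * sqrt((H+P)/P)
Base EOQ = sqrt(2*6338*25/4.4) = 268.37 units
Correction = sqrt((4.4+29.3)/29.3) = 1.07246
EOQ* = 268.37 * 1.07246 = 287.8 units

287.8 units


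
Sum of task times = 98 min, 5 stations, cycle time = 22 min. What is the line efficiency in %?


Formula: Efficiency = Sum of Task Times / (N_stations * CT) * 100
Total station capacity = 5 stations * 22 min = 110 min
Efficiency = 98 / 110 * 100 = 89.1%

89.1%


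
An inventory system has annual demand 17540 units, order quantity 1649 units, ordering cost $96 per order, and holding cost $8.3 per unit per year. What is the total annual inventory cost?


TC = 17540/1649 * 96 + 1649/2 * 8.3

$7864.48


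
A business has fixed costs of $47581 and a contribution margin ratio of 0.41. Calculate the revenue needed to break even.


Formula: BER = Fixed Costs / Contribution Margin Ratio
BER = $47581 / 0.41
BER = $116051.22 (to the nearest cent)

$116051.22


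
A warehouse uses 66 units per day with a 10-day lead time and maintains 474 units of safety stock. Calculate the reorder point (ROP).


Formula: ROP = (Daily Demand * Lead Time) + Safety Stock
Demand during lead time = 66 * 10 = 660 units
ROP = 660 + 474 = 1134 units

1134 units


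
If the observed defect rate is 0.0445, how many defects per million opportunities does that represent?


DPMO = defect_rate * 1000000 = 0.0445 * 1000000

44500


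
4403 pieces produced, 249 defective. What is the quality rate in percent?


Formula: Quality Rate = Good Pieces / Total Pieces * 100
Good pieces = 4403 - 249 = 4154
QR = 4154 / 4403 * 100 = 94.3%

94.3%


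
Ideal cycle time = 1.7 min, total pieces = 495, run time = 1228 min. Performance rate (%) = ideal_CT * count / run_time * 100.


Formula: Performance = (Ideal CT * Total Count) / Run Time * 100
Ideal output time = 1.7 * 495 = 841.5 min
Performance = 841.5 / 1228 * 100 = 68.5%

68.5%


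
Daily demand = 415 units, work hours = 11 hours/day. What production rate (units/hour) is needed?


Formula: Production Rate = Daily Demand / Available Hours
Rate = 415 units/day / 11 hours/day
Rate = 37.7 units/hour

37.7 units/hour


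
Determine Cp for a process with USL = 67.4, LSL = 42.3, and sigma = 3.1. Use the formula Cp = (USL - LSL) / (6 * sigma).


Cp = (67.4 - 42.3) / (6 * 3.1)

1.35


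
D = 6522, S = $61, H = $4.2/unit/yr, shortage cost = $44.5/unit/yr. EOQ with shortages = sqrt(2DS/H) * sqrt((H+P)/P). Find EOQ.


Formula: EOQ* = sqrt(2DS/H) * sqrt((H+P)/P)
Base EOQ = sqrt(2*6522*61/4.2) = 435.26 units
Correction = sqrt((4.2+44.5)/44.5) = 1.04613
EOQ* = 435.26 * 1.04613 = 455.3 units

455.3 units


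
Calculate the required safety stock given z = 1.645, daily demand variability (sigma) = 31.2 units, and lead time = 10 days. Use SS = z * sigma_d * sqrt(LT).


Formula: SS = z * sigma_d * sqrt(LT)
sqrt(LT) = sqrt(10) = 3.1623
SS = 1.645 * 31.2 * 3.1623
SS = 162.3 units

162.3 units


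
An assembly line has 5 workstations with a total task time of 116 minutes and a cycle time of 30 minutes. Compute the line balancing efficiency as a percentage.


Formula: Efficiency = Sum of Task Times / (N_stations * CT) * 100
Total station capacity = 5 stations * 30 min = 150 min
Efficiency = 116 / 150 * 100 = 77.3%

77.3%


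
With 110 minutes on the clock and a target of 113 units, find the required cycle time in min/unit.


Formula: CT = Available Time / Number of Units
CT = 110 min / 113 units
CT = 0.97 min/unit

0.97 min/unit


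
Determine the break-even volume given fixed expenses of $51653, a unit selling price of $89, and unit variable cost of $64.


Formula: BEQ = Fixed Costs / (Price - Variable Cost)
Contribution margin = $89 - $64 = $25/unit
BEQ = ceil($51653 / $25/unit) = ceil(2066.12) = 2067 units

2067 units


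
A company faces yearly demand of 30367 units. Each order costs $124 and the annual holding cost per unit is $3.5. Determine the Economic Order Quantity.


Formula: EOQ = sqrt(2 * D * S / H)
Numerator: 2 * 30367 * 124 = 7531016
2DS/H = 7531016 / 3.5 = 2151718.9
EOQ = sqrt(2151718.9) = 1466.9 units

1466.9 units


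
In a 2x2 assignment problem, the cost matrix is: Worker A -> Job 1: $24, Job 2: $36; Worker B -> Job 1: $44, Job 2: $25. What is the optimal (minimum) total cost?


Option 1: A->1 + B->2 = $24 + $25 = $49
Option 2: A->2 + B->1 = $36 + $44 = $80
Min cost = min($49, $80) = $49

$49


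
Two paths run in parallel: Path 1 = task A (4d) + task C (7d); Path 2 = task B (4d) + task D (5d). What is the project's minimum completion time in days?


Path 1 = 4 + 7 = 11 days
Path 2 = 4 + 5 = 9 days
Duration = max(11, 9) = 11 days

11 days


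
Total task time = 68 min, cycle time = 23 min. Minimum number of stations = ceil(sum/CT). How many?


Formula: N_min = ceil(Sum of Task Times / Cycle Time)
N_min = ceil(68 min / 23 min) = ceil(2.9565)
N_min = 3 stations

3


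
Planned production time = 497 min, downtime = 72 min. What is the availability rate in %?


Formula: Availability = (Planned Time - Downtime) / Planned Time * 100
Uptime = 497 - 72 = 425 min
Availability = 425 / 497 * 100 = 85.5%

85.5%


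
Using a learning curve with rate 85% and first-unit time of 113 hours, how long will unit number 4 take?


Formula: T_n = T_1 * (learning_rate)^(log2(n)) where learning_rate = rate/100
Doublings = log2(4) = 2
T_n = 113 * 0.85^2
T_n = 113 * 0.7225 = 81.6 hours

81.6 hours


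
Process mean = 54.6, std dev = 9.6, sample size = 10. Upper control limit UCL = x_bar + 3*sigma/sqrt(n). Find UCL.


UCL = 54.6 + 3 * 9.6 / sqrt(10)

63.71


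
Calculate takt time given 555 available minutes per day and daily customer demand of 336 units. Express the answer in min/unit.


Formula: Takt Time = Available Production Time / Customer Demand
Takt = 555 min/day / 336 units/day
Takt = 1.65 min/unit

1.65 min/unit


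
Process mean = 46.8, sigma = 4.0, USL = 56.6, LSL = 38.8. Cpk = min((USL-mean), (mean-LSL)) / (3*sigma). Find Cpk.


Cpu = (56.6 - 46.8) / (3 * 4.0) = 0.82
Cpl = (46.8 - 38.8) / (3 * 4.0) = 0.67
Cpk = min(0.82, 0.67) = 0.67

0.67


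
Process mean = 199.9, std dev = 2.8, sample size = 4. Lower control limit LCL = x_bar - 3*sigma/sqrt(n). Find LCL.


LCL = 199.9 - 3 * 2.8 / sqrt(4)

195.7


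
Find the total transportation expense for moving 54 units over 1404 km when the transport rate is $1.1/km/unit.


TC = dist * cost * units = 1404 * 1.1 * 54 = $83397.60

$83397.60


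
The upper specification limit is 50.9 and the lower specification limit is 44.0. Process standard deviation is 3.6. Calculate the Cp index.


Cp = (50.9 - 44.0) / (6 * 3.6)

0.32


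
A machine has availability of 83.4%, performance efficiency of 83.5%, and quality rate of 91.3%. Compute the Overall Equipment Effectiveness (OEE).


Formula: OEE = Availability * Performance * Quality / 10000
A * P = 83.4% * 83.5% / 100 = 69.64%
OEE = 69.64% * 91.3% / 100 = 63.6%

63.6%


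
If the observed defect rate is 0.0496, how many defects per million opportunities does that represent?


DPMO = defect_rate * 1000000 = 0.0496 * 1000000

49600


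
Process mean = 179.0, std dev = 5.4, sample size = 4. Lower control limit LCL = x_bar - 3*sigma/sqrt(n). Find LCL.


LCL = 179.0 - 3 * 5.4 / sqrt(4)

170.9


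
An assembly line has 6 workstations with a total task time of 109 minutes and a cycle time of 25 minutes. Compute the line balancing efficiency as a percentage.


Formula: Efficiency = Sum of Task Times / (N_stations * CT) * 100
Total station capacity = 6 stations * 25 min = 150 min
Efficiency = 109 / 150 * 100 = 72.7%

72.7%


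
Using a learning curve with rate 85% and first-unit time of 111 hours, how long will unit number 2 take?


Formula: T_n = T_1 * (learning_rate)^(log2(n)) where learning_rate = rate/100
Doublings = log2(2) = 1
T_n = 111 * 0.85^1
T_n = 111 * 0.85 = 94.4 hours

94.4 hours


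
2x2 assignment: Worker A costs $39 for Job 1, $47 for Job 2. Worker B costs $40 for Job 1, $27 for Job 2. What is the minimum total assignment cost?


Option 1: A->1 + B->2 = $39 + $27 = $66
Option 2: A->2 + B->1 = $47 + $40 = $87
Min cost = min($66, $87) = $66

$66


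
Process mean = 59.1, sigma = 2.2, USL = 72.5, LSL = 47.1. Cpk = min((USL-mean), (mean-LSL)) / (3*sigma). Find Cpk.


Cpu = (72.5 - 59.1) / (3 * 2.2) = 2.03
Cpl = (59.1 - 47.1) / (3 * 2.2) = 1.82
Cpk = min(2.03, 1.82) = 1.82

1.82


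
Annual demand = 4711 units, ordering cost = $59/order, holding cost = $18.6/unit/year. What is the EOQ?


Formula: EOQ = sqrt(2 * D * S / H)
Numerator: 2 * 4711 * 59 = 555898
2DS/H = 555898 / 18.6 = 29887.0
EOQ = sqrt(29887.0) = 172.9 units

172.9 units


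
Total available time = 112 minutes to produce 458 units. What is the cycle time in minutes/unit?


Formula: CT = Available Time / Number of Units
CT = 112 min / 458 units
CT = 0.24 min/unit

0.24 min/unit


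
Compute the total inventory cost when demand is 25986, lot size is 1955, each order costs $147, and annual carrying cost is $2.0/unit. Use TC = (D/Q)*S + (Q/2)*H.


TC = 25986/1955 * 147 + 1955/2 * 2.0

$3908.93


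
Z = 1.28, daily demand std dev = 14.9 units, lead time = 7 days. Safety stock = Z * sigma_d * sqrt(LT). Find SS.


Formula: SS = z * sigma_d * sqrt(LT)
sqrt(LT) = sqrt(7) = 2.6458
SS = 1.28 * 14.9 * 2.6458
SS = 50.5 units

50.5 units


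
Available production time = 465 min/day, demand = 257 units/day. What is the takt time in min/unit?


Formula: Takt Time = Available Production Time / Customer Demand
Takt = 465 min/day / 257 units/day
Takt = 1.81 min/unit

1.81 min/unit


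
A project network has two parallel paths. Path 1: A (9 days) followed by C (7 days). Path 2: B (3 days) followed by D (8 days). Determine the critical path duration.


Path 1 = 9 + 7 = 16 days
Path 2 = 3 + 8 = 11 days
Duration = max(16, 11) = 16 days

16 days


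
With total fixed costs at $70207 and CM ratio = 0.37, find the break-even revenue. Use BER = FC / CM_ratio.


Formula: BER = Fixed Costs / Contribution Margin Ratio
BER = $70207 / 0.37
BER = $189748.65 (to the nearest cent)

$189748.65


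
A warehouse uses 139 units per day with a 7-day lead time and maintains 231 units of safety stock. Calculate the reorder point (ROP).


Formula: ROP = (Daily Demand * Lead Time) + Safety Stock
Demand during lead time = 139 * 7 = 973 units
ROP = 973 + 231 = 1204 units

1204 units


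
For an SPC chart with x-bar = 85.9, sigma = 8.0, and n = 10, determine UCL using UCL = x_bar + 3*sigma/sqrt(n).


UCL = 85.9 + 3 * 8.0 / sqrt(10)

93.49


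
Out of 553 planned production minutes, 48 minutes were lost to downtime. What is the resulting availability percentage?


Formula: Availability = (Planned Time - Downtime) / Planned Time * 100
Uptime = 553 - 48 = 505 min
Availability = 505 / 553 * 100 = 91.3%

91.3%


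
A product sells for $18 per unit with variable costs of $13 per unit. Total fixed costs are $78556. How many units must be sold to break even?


Formula: BEQ = Fixed Costs / (Price - Variable Cost)
Contribution margin = $18 - $13 = $5/unit
BEQ = ceil($78556 / $5/unit) = ceil(15711.2) = 15712 units

15712 units


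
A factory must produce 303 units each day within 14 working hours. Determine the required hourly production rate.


Formula: Production Rate = Daily Demand / Available Hours
Rate = 303 units/day / 14 hours/day
Rate = 21.6 units/hour

21.6 units/hour


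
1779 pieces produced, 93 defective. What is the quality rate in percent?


Formula: Quality Rate = Good Pieces / Total Pieces * 100
Good pieces = 1779 - 93 = 1686
QR = 1686 / 1779 * 100 = 94.8%

94.8%


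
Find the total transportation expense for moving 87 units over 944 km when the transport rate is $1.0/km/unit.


TC = dist * cost * units = 944 * 1.0 * 87 = $82128.00

$82128.00


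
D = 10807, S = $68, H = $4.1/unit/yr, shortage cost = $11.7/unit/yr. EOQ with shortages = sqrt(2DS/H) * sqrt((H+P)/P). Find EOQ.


Formula: EOQ* = sqrt(2DS/H) * sqrt((H+P)/P)
Base EOQ = sqrt(2*10807*68/4.1) = 598.73 units
Correction = sqrt((4.1+11.7)/11.7) = 1.16208
EOQ* = 598.73 * 1.16208 = 695.8 units

695.8 units


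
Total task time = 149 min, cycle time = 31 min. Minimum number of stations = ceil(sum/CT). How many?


Formula: N_min = ceil(Sum of Task Times / Cycle Time)
N_min = ceil(149 min / 31 min) = ceil(4.8065)
N_min = 5 stations

5


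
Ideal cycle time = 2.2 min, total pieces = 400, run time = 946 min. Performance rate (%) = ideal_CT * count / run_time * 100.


Formula: Performance = (Ideal CT * Total Count) / Run Time * 100
Ideal output time = 2.2 * 400 = 880.0 min
Performance = 880.0 / 946 * 100 = 93.0%

93.0%


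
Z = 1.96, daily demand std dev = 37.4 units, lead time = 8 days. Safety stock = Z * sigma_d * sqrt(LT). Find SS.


Formula: SS = z * sigma_d * sqrt(LT)
sqrt(LT) = sqrt(8) = 2.8284
SS = 1.96 * 37.4 * 2.8284
SS = 207.3 units

207.3 units


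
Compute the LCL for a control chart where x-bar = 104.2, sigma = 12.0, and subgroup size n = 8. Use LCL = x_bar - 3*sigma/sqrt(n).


LCL = 104.2 - 3 * 12.0 / sqrt(8)

91.47


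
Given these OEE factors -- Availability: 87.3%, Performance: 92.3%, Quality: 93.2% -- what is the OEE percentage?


Formula: OEE = Availability * Performance * Quality / 10000
A * P = 87.3% * 92.3% / 100 = 80.58%
OEE = 80.58% * 93.2% / 100 = 75.1%

75.1%


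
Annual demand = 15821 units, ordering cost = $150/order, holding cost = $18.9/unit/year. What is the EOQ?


Formula: EOQ = sqrt(2 * D * S / H)
Numerator: 2 * 15821 * 150 = 4746300
2DS/H = 4746300 / 18.9 = 251127.0
EOQ = sqrt(251127.0) = 501.1 units

501.1 units


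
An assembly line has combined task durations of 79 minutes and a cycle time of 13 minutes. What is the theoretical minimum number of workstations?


Formula: N_min = ceil(Sum of Task Times / Cycle Time)
N_min = ceil(79 min / 13 min) = ceil(6.0769)
N_min = 7 stations

7


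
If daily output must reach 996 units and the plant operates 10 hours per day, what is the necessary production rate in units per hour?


Formula: Production Rate = Daily Demand / Available Hours
Rate = 996 units/day / 10 hours/day
Rate = 99.6 units/hour

99.6 units/hour


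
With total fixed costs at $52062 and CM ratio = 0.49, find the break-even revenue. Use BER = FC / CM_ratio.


Formula: BER = Fixed Costs / Contribution Margin Ratio
BER = $52062 / 0.49
BER = $106248.98 (to the nearest cent)

$106248.98


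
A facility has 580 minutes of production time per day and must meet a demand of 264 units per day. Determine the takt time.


Formula: Takt Time = Available Production Time / Customer Demand
Takt = 580 min/day / 264 units/day
Takt = 2.2 min/unit

2.2 min/unit


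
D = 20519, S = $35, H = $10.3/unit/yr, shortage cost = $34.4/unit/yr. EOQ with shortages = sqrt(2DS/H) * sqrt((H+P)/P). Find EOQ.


Formula: EOQ* = sqrt(2DS/H) * sqrt((H+P)/P)
Base EOQ = sqrt(2*20519*35/10.3) = 373.43 units
Correction = sqrt((10.3+34.4)/34.4) = 1.13992
EOQ* = 373.43 * 1.13992 = 425.7 units

425.7 units


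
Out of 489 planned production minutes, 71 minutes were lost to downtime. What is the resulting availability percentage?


Formula: Availability = (Planned Time - Downtime) / Planned Time * 100
Uptime = 489 - 71 = 418 min
Availability = 418 / 489 * 100 = 85.5%

85.5%


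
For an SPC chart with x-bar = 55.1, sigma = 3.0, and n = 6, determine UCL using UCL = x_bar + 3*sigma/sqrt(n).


UCL = 55.1 + 3 * 3.0 / sqrt(6)

58.77


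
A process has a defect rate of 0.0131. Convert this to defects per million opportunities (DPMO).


DPMO = defect_rate * 1000000 = 0.0131 * 1000000

13100


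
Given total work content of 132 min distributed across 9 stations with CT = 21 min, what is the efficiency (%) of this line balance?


Formula: Efficiency = Sum of Task Times / (N_stations * CT) * 100
Total station capacity = 9 stations * 21 min = 189 min
Efficiency = 132 / 189 * 100 = 69.8%

69.8%


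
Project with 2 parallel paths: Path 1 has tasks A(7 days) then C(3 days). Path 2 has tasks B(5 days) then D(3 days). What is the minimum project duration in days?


Path 1 = 7 + 3 = 10 days
Path 2 = 5 + 3 = 8 days
Duration = max(10, 8) = 10 days

10 days


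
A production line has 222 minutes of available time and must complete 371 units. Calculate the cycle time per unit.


Formula: CT = Available Time / Number of Units
CT = 222 min / 371 units
CT = 0.6 min/unit

0.6 min/unit


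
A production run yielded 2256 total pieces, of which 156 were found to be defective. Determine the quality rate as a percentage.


Formula: Quality Rate = Good Pieces / Total Pieces * 100
Good pieces = 2256 - 156 = 2100
QR = 2100 / 2256 * 100 = 93.1%

93.1%


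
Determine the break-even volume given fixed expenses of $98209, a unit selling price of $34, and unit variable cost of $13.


Formula: BEQ = Fixed Costs / (Price - Variable Cost)
Contribution margin = $34 - $13 = $21/unit
BEQ = ceil($98209 / $21/unit) = ceil(4676.62) = 4677 units

4677 units


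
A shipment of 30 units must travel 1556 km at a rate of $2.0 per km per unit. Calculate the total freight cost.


TC = dist * cost * units = 1556 * 2.0 * 30 = $93360.00

$93360.00


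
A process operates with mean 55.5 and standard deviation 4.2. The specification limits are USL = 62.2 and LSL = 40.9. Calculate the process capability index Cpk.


Cpu = (62.2 - 55.5) / (3 * 4.2) = 0.53
Cpl = (55.5 - 40.9) / (3 * 4.2) = 1.16
Cpk = min(0.53, 1.16) = 0.53

0.53


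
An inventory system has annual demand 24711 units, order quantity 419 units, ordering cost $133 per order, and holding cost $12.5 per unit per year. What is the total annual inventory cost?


TC = 24711/419 * 133 + 419/2 * 12.5

$10462.58


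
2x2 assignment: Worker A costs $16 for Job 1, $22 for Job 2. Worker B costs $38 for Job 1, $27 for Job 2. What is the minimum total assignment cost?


Option 1: A->1 + B->2 = $16 + $27 = $43
Option 2: A->2 + B->1 = $22 + $38 = $60
Min cost = min($43, $60) = $43

$43


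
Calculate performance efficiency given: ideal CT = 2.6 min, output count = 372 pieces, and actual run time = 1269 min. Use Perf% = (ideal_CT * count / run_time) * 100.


Formula: Performance = (Ideal CT * Total Count) / Run Time * 100
Ideal output time = 2.6 * 372 = 967.2 min
Performance = 967.2 / 1269 * 100 = 76.2%

76.2%


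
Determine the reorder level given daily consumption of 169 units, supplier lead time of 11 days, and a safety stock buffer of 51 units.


Formula: ROP = (Daily Demand * Lead Time) + Safety Stock
Demand during lead time = 169 * 11 = 1859 units
ROP = 1859 + 51 = 1910 units

1910 units


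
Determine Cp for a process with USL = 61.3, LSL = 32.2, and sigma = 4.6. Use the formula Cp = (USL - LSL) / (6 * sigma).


Cp = (61.3 - 32.2) / (6 * 4.6)

1.05


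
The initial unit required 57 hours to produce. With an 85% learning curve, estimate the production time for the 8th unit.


Formula: T_n = T_1 * (learning_rate)^(log2(n)) where learning_rate = rate/100
Doublings = log2(8) = 3
T_n = 57 * 0.85^3
T_n = 57 * 0.6141 = 35.0 hours

35.0 hours


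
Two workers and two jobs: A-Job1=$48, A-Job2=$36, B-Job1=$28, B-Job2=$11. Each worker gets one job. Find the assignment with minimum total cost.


Option 1: A->1 + B->2 = $48 + $11 = $59
Option 2: A->2 + B->1 = $36 + $28 = $64
Min cost = min($59, $64) = $59

$59


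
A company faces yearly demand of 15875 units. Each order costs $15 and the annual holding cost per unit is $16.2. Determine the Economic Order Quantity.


Formula: EOQ = sqrt(2 * D * S / H)
Numerator: 2 * 15875 * 15 = 476250
2DS/H = 476250 / 16.2 = 29398.1
EOQ = sqrt(29398.1) = 171.5 units

171.5 units
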